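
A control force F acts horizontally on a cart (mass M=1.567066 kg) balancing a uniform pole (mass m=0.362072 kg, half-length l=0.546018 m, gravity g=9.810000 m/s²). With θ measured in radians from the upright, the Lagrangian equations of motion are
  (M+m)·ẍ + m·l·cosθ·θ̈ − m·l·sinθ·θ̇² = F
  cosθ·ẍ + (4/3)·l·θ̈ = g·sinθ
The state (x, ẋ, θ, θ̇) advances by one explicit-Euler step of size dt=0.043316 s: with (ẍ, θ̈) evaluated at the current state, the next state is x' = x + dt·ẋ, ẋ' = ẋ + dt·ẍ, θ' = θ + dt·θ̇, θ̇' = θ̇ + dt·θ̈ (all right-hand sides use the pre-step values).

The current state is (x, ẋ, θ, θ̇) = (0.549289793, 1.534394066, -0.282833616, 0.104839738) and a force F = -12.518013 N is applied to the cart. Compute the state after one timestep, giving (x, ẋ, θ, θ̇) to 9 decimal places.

(0.615753606, 1.229799730, -0.278292378, 0.343710746)

sinθ=-0.279077798, cosθ=0.960268495
temp = (F + m·l·θ̇²·sinθ)/(M+m) = (-12.518013 + -0.000606428)/1.929138 = -6.489229608
θ̈ = (g·sinθ − cosθ·temp)/(l·(4/3 − m·cos²θ/(M+m))) = 5.514613728
ẍ = temp − m·l·θ̈·cosθ/(M+m) = -7.031912816
Euler: x'=0.549289793+0.043316·1.534394066=0.615753606, ẋ'=1.534394066+0.043316·-7.031912816=1.229799730
       θ'=-0.282833616+0.043316·0.104839738=-0.278292378, θ̇'=0.104839738+0.043316·5.514613728=0.343710746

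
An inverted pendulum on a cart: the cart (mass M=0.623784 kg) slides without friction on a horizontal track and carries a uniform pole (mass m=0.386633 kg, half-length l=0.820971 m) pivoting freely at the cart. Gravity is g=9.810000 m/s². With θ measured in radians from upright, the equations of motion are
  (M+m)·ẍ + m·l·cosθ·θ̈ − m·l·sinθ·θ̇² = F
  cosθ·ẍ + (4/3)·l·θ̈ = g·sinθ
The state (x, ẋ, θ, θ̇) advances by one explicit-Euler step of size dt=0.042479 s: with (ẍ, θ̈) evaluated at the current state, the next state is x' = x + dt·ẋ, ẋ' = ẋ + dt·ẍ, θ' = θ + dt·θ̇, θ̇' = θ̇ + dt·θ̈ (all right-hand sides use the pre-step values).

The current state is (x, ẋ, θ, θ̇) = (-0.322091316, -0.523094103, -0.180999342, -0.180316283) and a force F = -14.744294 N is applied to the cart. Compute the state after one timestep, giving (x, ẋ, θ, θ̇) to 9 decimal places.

sinθ=-0.180012680, cosθ=0.983664290
temp = (F + m·l·θ̇²·sinθ)/(M+m) = (-14.744294 + -0.001857803)/1.010417 = -14.594124805
θ̈ = (g·sinθ − cosθ·temp)/(l·(4/3 − m·cos²θ/(M+m))) = 15.923034252
ẍ = temp − m·l·θ̈·cosθ/(M+m) = -19.514506859
Euler: x'=-0.322091316+0.042479·-0.523094103=-0.344311830, ẋ'=-0.523094103+0.042479·-19.514506859=-1.352050840
       θ'=-0.180999342+0.042479·-0.180316283=-0.188658997, θ̇'=-0.180316283+0.042479·15.923034252=0.496078289

(-0.344311830, -1.352050840, -0.188658997, 0.496078289)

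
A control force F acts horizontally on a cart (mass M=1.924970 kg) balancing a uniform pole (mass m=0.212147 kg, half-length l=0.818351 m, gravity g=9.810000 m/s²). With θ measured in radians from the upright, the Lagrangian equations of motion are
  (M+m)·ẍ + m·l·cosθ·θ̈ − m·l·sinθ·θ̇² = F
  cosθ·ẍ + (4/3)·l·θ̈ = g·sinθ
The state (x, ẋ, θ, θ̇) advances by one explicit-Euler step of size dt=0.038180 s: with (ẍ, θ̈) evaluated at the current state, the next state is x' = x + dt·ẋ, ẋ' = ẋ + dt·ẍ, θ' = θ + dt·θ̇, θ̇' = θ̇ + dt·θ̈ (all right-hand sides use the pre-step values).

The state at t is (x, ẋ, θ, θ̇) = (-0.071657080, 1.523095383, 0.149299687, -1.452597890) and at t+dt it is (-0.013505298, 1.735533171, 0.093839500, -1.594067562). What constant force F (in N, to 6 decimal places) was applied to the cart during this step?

ẍ = (ẋ'−ẋ)/dt = (1.735533171−1.523095383)/0.038180 = 5.564112
θ̈ = (θ̇'−θ̇)/dt = (-1.594067562−-1.452597890)/0.038180 = -3.705335
sinθ=0.148746, cosθ=0.988875
F = (M+m)·ẍ + m·l·cosθ·θ̈ − m·l·sinθ·θ̇² = 11.891158 + -0.636130 − 0.054489 = 11.200539

F = 11.200539 N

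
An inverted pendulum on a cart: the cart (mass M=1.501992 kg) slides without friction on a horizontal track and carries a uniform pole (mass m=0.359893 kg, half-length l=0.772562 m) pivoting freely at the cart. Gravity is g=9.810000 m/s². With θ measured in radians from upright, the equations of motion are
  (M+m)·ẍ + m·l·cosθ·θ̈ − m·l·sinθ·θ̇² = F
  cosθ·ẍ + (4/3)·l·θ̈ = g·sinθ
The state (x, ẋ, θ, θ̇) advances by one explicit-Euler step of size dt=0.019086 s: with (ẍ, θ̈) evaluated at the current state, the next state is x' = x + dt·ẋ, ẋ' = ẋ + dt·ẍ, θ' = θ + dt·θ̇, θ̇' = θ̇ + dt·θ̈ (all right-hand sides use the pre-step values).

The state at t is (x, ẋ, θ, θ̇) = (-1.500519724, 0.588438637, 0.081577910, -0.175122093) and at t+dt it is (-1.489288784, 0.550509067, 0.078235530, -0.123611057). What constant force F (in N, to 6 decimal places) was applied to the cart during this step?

F = -2.952912 N

ẍ = (ẋ'−ẋ)/dt = (0.550509067−0.588438637)/0.019086 = -1.987298
θ̈ = (θ̇'−θ̇)/dt = (-0.123611057−-0.175122093)/0.019086 = 2.698891
sinθ=0.081487, cosθ=0.996674
F = (M+m)·ẍ + m·l·cosθ·θ̈ − m·l·sinθ·θ̇² = -3.700120 + 0.747903 − 0.000695 = -2.952912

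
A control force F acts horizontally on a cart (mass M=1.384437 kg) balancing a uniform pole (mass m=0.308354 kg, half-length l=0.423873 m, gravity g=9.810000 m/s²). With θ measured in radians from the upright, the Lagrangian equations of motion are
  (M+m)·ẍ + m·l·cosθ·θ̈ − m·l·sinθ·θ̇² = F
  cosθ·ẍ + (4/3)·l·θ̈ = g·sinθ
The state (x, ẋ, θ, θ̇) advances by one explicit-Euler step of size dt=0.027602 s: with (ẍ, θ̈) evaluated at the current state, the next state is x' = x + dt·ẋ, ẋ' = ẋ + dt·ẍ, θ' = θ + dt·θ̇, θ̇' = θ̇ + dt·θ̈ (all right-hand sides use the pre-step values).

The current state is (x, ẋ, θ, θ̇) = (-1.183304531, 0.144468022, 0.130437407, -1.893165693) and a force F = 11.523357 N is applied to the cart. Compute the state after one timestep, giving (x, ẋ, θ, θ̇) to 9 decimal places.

(-1.179316925, 0.357150992, 0.078182248, -2.203972905)

sinθ=0.130067846, cosθ=0.991505096
temp = (F + m·l·θ̇²·sinθ)/(M+m) = (11.523357 + 0.060930191)/1.692791 = 6.843306227
θ̈ = (g·sinθ − cosθ·temp)/(l·(4/3 − m·cos²θ/(M+m))) = -11.260314900
ẍ = temp − m·l·θ̈·cosθ/(M+m) = 7.705346360
Euler: x'=-1.183304531+0.027602·0.144468022=-1.179316925, ẋ'=0.144468022+0.027602·7.705346360=0.357150992
       θ'=0.130437407+0.027602·-1.893165693=0.078182248, θ̇'=-1.893165693+0.027602·-11.260314900=-2.203972905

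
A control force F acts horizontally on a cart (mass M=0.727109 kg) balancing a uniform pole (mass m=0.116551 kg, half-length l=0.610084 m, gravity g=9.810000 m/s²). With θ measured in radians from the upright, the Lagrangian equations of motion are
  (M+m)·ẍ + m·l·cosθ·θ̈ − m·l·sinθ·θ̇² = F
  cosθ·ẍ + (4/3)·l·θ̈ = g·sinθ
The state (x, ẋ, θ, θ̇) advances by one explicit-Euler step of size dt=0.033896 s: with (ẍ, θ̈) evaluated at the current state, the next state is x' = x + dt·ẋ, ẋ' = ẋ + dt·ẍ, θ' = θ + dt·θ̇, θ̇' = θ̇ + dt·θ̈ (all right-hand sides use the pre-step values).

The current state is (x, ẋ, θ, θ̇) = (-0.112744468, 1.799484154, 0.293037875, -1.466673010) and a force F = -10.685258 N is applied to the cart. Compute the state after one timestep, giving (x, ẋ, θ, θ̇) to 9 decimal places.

(-0.051749153, 1.316565286, 0.243323527, -0.780228963)

sinθ=0.288861926, cosθ=0.957370768
temp = (F + m·l·θ̇²·sinθ)/(M+m) = (-10.685258 + 0.044183747)/0.843660 = -12.612988945
θ̈ = (g·sinθ − cosθ·temp)/(l·(4/3 − m·cos²θ/(M+m))) = 20.251476478
ẍ = temp − m·l·θ̈·cosθ/(M+m) = -14.247075420
Euler: x'=-0.112744468+0.033896·1.799484154=-0.051749153, ẋ'=1.799484154+0.033896·-14.247075420=1.316565286
       θ'=0.293037875+0.033896·-1.466673010=0.243323527, θ̇'=-1.466673010+0.033896·20.251476478=-0.780228963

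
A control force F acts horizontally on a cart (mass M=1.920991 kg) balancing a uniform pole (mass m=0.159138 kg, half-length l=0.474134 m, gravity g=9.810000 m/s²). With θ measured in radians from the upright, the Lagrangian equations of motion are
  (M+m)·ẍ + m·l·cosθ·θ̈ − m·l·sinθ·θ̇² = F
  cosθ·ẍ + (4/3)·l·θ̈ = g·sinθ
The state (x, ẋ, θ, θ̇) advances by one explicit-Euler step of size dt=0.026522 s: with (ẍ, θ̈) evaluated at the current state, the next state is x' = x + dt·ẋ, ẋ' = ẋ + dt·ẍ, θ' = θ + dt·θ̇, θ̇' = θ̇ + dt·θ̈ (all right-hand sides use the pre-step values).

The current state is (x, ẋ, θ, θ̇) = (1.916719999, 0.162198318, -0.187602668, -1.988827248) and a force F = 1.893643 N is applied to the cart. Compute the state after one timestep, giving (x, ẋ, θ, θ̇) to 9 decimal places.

sinθ=-0.186504164, cosθ=0.982454170
temp = (F + m·l·θ̇²·sinθ)/(M+m) = (1.893643 + -0.055661852)/2.080129 = 0.883589983
θ̈ = (g·sinθ − cosθ·temp)/(l·(4/3 − m·cos²θ/(M+m))) = -4.517482140
ẍ = temp − m·l·θ̈·cosθ/(M+m) = 1.044577971
Euler: x'=1.916719999+0.026522·0.162198318=1.921021823, ẋ'=0.162198318+0.026522·1.044577971=0.189902615
       θ'=-0.187602668+0.026522·-1.988827248=-0.240350344, θ̇'=-1.988827248+0.026522·-4.517482140=-2.108639909

(1.921021823, 0.189902615, -0.240350344, -2.108639909)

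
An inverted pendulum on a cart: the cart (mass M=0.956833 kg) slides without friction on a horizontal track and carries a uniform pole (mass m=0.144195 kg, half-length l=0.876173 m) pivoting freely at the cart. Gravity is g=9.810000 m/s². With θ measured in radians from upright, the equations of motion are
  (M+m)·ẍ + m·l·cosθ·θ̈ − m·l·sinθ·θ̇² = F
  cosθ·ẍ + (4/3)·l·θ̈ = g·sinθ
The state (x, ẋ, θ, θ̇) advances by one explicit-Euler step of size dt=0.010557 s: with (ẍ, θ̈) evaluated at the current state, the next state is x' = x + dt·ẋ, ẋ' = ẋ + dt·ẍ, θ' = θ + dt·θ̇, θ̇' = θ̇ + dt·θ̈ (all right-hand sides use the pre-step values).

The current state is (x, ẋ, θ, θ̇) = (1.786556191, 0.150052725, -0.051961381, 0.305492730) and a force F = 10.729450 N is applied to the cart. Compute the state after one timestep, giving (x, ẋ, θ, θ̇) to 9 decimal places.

(1.788140298, 0.264680497, -0.048736294, 0.202899998)

sinθ=-0.051938002, cosθ=0.998650311
temp = (F + m·l·θ̇²·sinθ)/(M+m) = (10.729450 + -0.000612389)/1.101028 = 9.744382170
θ̈ = (g·sinθ − cosθ·temp)/(l·(4/3 − m·cos²θ/(M+m))) = -9.717981653
ẍ = temp − m·l·θ̈·cosθ/(M+m) = 10.857987293
Euler: x'=1.786556191+0.010557·0.150052725=1.788140298, ẋ'=0.150052725+0.010557·10.857987293=0.264680497
       θ'=-0.051961381+0.010557·0.305492730=-0.048736294, θ̇'=0.305492730+0.010557·-9.717981653=0.202899998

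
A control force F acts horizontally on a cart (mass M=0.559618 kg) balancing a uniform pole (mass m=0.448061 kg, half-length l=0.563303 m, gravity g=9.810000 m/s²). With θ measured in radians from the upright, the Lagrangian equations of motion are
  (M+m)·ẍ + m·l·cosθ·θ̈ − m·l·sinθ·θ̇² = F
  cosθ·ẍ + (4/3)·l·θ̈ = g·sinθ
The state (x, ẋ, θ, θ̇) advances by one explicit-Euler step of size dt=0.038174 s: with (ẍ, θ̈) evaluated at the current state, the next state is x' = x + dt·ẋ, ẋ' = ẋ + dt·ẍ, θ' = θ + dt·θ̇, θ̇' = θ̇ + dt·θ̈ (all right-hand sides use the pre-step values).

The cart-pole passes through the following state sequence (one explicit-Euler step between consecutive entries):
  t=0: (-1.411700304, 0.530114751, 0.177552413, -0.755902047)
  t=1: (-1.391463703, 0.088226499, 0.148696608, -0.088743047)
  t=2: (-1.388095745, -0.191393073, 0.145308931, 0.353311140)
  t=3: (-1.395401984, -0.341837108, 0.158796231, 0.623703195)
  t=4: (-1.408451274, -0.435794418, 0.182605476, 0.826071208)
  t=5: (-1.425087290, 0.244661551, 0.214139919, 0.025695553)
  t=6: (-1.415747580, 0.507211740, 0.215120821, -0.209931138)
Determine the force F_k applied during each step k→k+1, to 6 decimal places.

F_0 = -7.348302 N
F_1 = -4.490945 N
F_2 = -2.206929 N
F_3 = -1.174559 N
F_4 = 12.726877 N
F_5 = 5.408197 N

step 0→1:
  ẍ = (ẋ'−ẋ)/dt = (0.088226499−0.530114751)/0.038174 = -11.575634
  θ̈ = (θ̇'−θ̇)/dt = (-0.088743047−-0.755902047)/0.038174 = 17.476790
  sinθ=0.176621, cosθ=0.984279
  F = (M+m)·ẍ + m·l·cosθ·θ̈ − m·l·sinθ·θ̇² = -11.664523 + 4.341693 − 0.025471 = -7.348302
step 1→2:
  ẍ = (ẋ'−ẋ)/dt = (-0.191393073−0.088226499)/0.038174 = -7.324870
  θ̈ = (θ̇'−θ̇)/dt = (0.353311140−-0.088743047)/0.038174 = 11.579981
  sinθ=0.148149, cosθ=0.988965
  F = (M+m)·ẍ + m·l·cosθ·θ̈ − m·l·sinθ·θ̇² = -7.381117 + 2.890467 − 0.000294 = -4.490945
step 2→3:
  ẍ = (ẋ'−ẋ)/dt = (-0.341837108−-0.191393073)/0.038174 = -3.941008
  θ̈ = (θ̇'−θ̇)/dt = (0.623703195−0.353311140)/0.038174 = 7.083147
  sinθ=0.144798, cosθ=0.989461
  F = (M+m)·ẍ + m·l·cosθ·θ̈ − m·l·sinθ·θ̇² = -3.971271 + 1.768904 − 0.004562 = -2.206929
step 3→4:
  ẍ = (ẋ'−ẋ)/dt = (-0.435794418−-0.341837108)/0.038174 = -2.461291
  θ̈ = (θ̇'−θ̇)/dt = (0.826071208−0.623703195)/0.038174 = 5.301200
  sinθ=0.158130, cosθ=0.987418
  F = (M+m)·ẍ + m·l·cosθ·θ̈ − m·l·sinθ·θ̇² = -2.480191 + 1.321158 − 0.015526 = -1.174559
step 4→5:
  ẍ = (ẋ'−ẋ)/dt = (0.244661551−-0.435794418)/0.038174 = 17.825116
  θ̈ = (θ̇'−θ̇)/dt = (0.025695553−0.826071208)/0.038174 = -20.966513
  sinθ=0.181592, cosθ=0.983374
  F = (M+m)·ẍ + m·l·cosθ·θ̈ − m·l·sinθ·θ̇² = 17.961995 + -5.203842 − 0.031276 = 12.726877
step 5→6:
  ẍ = (ẋ'−ẋ)/dt = (0.507211740−0.244661551)/0.038174 = 6.877723
  θ̈ = (θ̇'−θ̇)/dt = (-0.209931138−0.025695553)/0.038174 = -6.172439
  sinθ=0.212507, cosθ=0.977160
  F = (M+m)·ẍ + m·l·cosθ·θ̈ − m·l·sinθ·θ̇² = 6.930537 + -1.522304 − 0.000035 = 5.408197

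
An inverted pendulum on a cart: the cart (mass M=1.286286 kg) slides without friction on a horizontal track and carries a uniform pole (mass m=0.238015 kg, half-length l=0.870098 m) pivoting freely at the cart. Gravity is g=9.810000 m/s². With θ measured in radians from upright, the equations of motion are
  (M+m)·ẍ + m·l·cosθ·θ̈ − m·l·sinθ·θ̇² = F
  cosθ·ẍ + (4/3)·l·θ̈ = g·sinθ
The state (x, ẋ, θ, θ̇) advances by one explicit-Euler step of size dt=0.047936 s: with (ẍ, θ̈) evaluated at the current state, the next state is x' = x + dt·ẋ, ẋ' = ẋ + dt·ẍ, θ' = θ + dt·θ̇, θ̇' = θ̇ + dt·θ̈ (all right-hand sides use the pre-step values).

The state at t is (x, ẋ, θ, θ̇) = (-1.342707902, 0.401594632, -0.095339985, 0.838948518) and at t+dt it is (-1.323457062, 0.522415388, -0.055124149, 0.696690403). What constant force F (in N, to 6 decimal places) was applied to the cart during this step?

ẍ = (ẋ'−ẋ)/dt = (0.522415388−0.401594632)/0.047936 = 2.520460
θ̈ = (θ̇'−θ̇)/dt = (0.696690403−0.838948518)/0.047936 = -2.967668
sinθ=-0.095196, cosθ=0.995459
F = (M+m)·ẍ + m·l·cosθ·θ̈ − m·l·sinθ·θ̇² = 3.841939 + -0.611802 − -0.013876 = 3.244013

F = 3.244013 N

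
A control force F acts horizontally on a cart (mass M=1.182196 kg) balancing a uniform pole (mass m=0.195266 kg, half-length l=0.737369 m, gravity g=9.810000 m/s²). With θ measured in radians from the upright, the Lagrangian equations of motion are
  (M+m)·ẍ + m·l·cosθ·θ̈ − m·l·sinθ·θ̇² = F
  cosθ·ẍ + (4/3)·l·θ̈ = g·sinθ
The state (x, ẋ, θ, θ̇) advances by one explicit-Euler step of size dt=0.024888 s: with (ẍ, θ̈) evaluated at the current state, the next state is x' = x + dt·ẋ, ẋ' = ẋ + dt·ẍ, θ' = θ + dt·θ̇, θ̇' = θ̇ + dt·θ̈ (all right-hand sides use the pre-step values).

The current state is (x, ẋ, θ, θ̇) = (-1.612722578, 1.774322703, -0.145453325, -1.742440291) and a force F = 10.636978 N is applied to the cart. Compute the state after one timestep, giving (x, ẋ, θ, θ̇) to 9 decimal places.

(-1.568563235, 1.991717017, -0.188819179, -1.997217298)

sinθ=-0.144940983, cosθ=0.989440302
temp = (F + m·l·θ̇²·sinθ)/(M+m) = (10.636978 + -0.063360488)/1.377462 = 7.676159133
θ̈ = (g·sinθ − cosθ·temp)/(l·(4/3 − m·cos²θ/(M+m))) = -10.236941783
ẍ = temp − m·l·θ̈·cosθ/(M+m) = 8.734904951
Euler: x'=-1.612722578+0.024888·1.774322703=-1.568563235, ẋ'=1.774322703+0.024888·8.734904951=1.991717017
       θ'=-0.145453325+0.024888·-1.742440291=-0.188819179, θ̇'=-1.742440291+0.024888·-10.236941783=-1.997217298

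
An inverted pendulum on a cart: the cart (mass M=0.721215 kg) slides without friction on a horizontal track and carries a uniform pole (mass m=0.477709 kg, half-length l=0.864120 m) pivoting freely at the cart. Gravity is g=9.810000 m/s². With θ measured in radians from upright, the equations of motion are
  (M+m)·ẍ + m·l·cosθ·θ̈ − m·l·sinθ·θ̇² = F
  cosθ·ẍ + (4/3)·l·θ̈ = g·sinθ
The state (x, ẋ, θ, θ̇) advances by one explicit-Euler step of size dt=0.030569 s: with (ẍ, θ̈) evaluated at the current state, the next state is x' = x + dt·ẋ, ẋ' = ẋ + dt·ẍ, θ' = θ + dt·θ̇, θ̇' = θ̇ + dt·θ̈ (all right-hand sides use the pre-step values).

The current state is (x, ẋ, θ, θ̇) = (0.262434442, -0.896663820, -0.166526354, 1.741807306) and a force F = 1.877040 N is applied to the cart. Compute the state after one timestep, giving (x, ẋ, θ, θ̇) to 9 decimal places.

sinθ=-0.165757763, cosθ=0.986166499
temp = (F + m·l·θ̇²·sinθ)/(M+m) = (1.877040 + -0.207592459)/1.198924 = 1.392454852
θ̈ = (g·sinθ − cosθ·temp)/(l·(4/3 − m·cos²θ/(M+m))) = -3.669678212
ẍ = temp − m·l·θ̈·cosθ/(M+m) = 2.638472103
Euler: x'=0.262434442+0.030569·-0.896663820=0.235024326, ẋ'=-0.896663820+0.030569·2.638472103=-0.816008366
       θ'=-0.166526354+0.030569·1.741807306=-0.113281046, θ̇'=1.741807306+0.030569·-3.669678212=1.629628913

(0.235024326, -0.816008366, -0.113281046, 1.629628913)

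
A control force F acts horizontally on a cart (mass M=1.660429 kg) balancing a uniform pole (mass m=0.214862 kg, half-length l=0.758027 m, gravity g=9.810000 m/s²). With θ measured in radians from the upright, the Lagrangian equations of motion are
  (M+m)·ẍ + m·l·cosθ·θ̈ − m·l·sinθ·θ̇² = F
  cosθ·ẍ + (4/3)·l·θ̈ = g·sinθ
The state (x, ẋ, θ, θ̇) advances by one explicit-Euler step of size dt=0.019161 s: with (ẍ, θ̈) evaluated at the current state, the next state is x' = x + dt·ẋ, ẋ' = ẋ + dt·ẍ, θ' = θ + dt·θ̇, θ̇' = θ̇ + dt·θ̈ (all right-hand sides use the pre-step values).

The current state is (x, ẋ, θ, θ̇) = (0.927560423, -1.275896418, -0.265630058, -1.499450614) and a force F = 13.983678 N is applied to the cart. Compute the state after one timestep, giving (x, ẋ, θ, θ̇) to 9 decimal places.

sinθ=-0.262517280, cosθ=0.964927291
temp = (F + m·l·θ̇²·sinθ)/(M+m) = (13.983678 + -0.096131677)/1.875291 = 7.405542032
θ̈ = (g·sinθ − cosθ·temp)/(l·(4/3 − m·cos²θ/(M+m))) = -10.454633830
ẍ = temp − m·l·θ̈·cosθ/(M+m) = 8.281693183
Euler: x'=0.927560423+0.019161·-1.275896418=0.903112972, ẋ'=-1.275896418+0.019161·8.281693183=-1.117210895
       θ'=-0.265630058+0.019161·-1.499450614=-0.294361031, θ̇'=-1.499450614+0.019161·-10.454633830=-1.699771853

(0.903112972, -1.117210895, -0.294361031, -1.699771853)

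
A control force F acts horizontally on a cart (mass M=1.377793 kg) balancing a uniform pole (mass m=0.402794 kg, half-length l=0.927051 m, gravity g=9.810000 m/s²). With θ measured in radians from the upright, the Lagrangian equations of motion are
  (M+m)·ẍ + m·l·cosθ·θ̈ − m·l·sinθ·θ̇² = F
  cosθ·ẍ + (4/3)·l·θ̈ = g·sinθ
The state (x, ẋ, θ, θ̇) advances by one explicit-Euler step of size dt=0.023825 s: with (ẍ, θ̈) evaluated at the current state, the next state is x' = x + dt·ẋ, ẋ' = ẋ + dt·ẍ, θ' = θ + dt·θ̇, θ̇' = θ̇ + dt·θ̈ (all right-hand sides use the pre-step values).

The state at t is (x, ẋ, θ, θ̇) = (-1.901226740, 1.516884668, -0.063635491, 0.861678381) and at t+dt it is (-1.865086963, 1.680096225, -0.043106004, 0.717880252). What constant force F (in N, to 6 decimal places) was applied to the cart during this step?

F = 9.966228 N

ẍ = (ẋ'−ẋ)/dt = (1.680096225−1.516884668)/0.023825 = 6.850433
θ̈ = (θ̇'−θ̇)/dt = (0.717880252−0.861678381)/0.023825 = -6.035598
sinθ=-0.063593, cosθ=0.997976
F = (M+m)·ẍ + m·l·cosθ·θ̈ − m·l·sinθ·θ̇² = 12.197791 + -2.249195 − -0.017631 = 9.966228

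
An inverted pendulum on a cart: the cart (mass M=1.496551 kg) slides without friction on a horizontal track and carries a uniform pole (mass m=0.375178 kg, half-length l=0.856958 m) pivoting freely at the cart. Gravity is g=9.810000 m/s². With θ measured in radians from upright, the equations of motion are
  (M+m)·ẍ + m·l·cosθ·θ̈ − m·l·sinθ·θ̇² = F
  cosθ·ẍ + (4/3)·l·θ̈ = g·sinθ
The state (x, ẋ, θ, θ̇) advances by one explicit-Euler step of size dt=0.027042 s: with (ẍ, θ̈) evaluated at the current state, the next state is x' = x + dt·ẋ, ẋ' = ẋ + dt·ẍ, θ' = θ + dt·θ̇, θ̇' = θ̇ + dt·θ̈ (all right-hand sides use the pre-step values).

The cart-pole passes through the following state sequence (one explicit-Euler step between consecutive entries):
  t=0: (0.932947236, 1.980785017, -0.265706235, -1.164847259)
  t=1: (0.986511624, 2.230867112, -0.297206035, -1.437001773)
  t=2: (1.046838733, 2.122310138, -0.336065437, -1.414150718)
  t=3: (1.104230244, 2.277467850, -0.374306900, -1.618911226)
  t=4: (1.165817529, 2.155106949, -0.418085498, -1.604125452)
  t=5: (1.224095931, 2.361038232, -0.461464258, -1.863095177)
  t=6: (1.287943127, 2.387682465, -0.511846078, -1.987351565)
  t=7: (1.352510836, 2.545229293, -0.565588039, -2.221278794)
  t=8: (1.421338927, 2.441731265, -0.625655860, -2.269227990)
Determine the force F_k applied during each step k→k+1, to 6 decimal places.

step 0→1:
  ẍ = (ẋ'−ẋ)/dt = (2.230867112−1.980785017)/0.027042 = 9.247914
  θ̈ = (θ̇'−θ̇)/dt = (-1.437001773−-1.164847259)/0.027042 = -10.064141
  sinθ=-0.262591, cosθ=0.964907
  F = (M+m)·ẍ + m·l·cosθ·θ̈ − m·l·sinθ·θ̇² = 17.309589 + -3.122189 − -0.114555 = 14.301955
step 1→2:
  ẍ = (ẋ'−ẋ)/dt = (2.122310138−2.230867112)/0.027042 = -4.014384
  θ̈ = (θ̇'−θ̇)/dt = (-1.414150718−-1.437001773)/0.027042 = 0.845021
  sinθ=-0.292850, cosθ=0.956158
  F = (M+m)·ẍ + m·l·cosθ·θ̈ − m·l·sinθ·θ̇² = -7.513839 + 0.259773 − -0.194427 = -7.059639
step 2→3:
  ẍ = (ẋ'−ẋ)/dt = (2.277467850−2.122310138)/0.027042 = 5.737657
  θ̈ = (θ̇'−θ̇)/dt = (-1.618911226−-1.414150718)/0.027042 = -7.571944
  sinθ=-0.329775, cosθ=0.944059
  F = (M+m)·ẍ + m·l·cosθ·θ̈ − m·l·sinθ·θ̇² = 10.739338 + -2.298284 − -0.212034 = 8.653089
step 3→4:
  ẍ = (ẋ'−ẋ)/dt = (2.155106949−2.277467850)/0.027042 = -4.524847
  θ̈ = (θ̇'−θ̇)/dt = (-1.604125452−-1.618911226)/0.027042 = 0.546771
  sinθ=-0.365628, cosθ=0.930761
  F = (M+m)·ẍ + m·l·cosθ·θ̈ − m·l·sinθ·θ̇² = -8.469287 + 0.163622 − -0.308093 = -7.997572
step 4→5:
  ẍ = (ẋ'−ẋ)/dt = (2.361038232−2.155106949)/0.027042 = 7.615239
  θ̈ = (θ̇'−θ̇)/dt = (-1.863095177−-1.604125452)/0.027042 = -9.576574
  sinθ=-0.406012, cosθ=0.913868
  F = (M+m)·ẍ + m·l·cosθ·θ̈ − m·l·sinθ·θ̇² = 14.253663 + -2.813782 − -0.335902 = 11.775782
step 5→6:
  ẍ = (ẋ'−ẋ)/dt = (2.387682465−2.361038232)/0.027042 = 0.985291
  θ̈ = (θ̇'−θ̇)/dt = (-1.987351565−-1.863095177)/0.027042 = -4.594941
  sinθ=-0.445260, cosθ=0.895401
  F = (M+m)·ẍ + m·l·cosθ·θ̈ − m·l·sinθ·θ̇² = 1.844197 + -1.322801 − -0.496913 = 1.018309
step 6→7:
  ẍ = (ẋ'−ẋ)/dt = (2.545229293−2.387682465)/0.027042 = 5.826005
  θ̈ = (θ̇'−θ̇)/dt = (-2.221278794−-1.987351565)/0.027042 = -8.650515
  sinθ=-0.489788, cosθ=0.871842
  F = (M+m)·ẍ + m·l·cosθ·θ̈ − m·l·sinθ·θ̇² = 10.904703 + -2.424804 − -0.621948 = 9.101847
step 7→8:
  ẍ = (ẋ'−ẋ)/dt = (2.441731265−2.545229293)/0.027042 = -3.827307
  θ̈ = (θ̇'−θ̇)/dt = (-2.269227990−-2.221278794)/0.027042 = -1.773138
  sinθ=-0.535912, cosθ=0.844274
  F = (M+m)·ẍ + m·l·cosθ·θ̈ − m·l·sinθ·θ̇² = -7.163681 + -0.481308 − -0.850152 = -6.794836

F_0 = 14.301955 N
F_1 = -7.059639 N
F_2 = 8.653089 N
F_3 = -7.997572 N
F_4 = 11.775782 N
F_5 = 1.018309 N
F_6 = 9.101847 N
F_7 = -6.794836 N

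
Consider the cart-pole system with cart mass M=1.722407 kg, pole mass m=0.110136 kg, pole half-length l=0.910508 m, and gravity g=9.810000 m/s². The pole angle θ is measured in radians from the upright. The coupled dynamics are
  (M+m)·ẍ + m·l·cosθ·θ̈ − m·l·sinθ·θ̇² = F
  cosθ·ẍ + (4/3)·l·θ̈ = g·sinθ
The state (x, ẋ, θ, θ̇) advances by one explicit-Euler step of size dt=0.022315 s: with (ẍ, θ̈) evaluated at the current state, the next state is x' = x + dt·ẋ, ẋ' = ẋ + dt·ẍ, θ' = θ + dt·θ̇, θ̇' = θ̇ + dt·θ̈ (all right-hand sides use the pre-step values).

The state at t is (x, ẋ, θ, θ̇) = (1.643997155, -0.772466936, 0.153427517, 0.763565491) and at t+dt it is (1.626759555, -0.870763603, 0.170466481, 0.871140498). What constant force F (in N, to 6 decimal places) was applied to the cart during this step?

F = -7.603468 N

ẍ = (ẋ'−ẋ)/dt = (-0.870763603−-0.772466936)/0.022315 = -4.404959
θ̈ = (θ̇'−θ̇)/dt = (0.871140498−0.763565491)/0.022315 = 4.820749
sinθ=0.152826, cosθ=0.988253
F = (M+m)·ẍ + m·l·cosθ·θ̈ − m·l·sinθ·θ̇² = -8.072277 + 0.477745 − 0.008935 = -7.603468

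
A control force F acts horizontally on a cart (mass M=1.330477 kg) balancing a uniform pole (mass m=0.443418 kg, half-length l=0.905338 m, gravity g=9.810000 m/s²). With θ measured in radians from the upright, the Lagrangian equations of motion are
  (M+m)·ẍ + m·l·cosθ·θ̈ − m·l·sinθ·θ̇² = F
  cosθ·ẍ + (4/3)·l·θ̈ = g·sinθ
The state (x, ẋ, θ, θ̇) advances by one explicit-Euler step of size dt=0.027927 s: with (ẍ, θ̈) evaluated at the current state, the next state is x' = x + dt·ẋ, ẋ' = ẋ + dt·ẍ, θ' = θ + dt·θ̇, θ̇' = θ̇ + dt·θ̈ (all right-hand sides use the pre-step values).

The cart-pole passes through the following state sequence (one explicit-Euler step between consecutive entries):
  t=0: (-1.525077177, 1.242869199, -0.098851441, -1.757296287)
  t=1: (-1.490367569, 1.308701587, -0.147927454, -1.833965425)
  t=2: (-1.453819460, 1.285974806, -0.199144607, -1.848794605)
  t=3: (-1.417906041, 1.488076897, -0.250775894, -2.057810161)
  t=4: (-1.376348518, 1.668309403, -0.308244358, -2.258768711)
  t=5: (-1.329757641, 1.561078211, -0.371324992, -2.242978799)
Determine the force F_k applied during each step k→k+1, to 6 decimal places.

F_0 = 3.207235 N
F_1 = -1.455412 N
F_2 = 10.163614 N
F_3 = 9.071672 N
F_4 = -5.973551 N

step 0→1:
  ẍ = (ẋ'−ẋ)/dt = (1.308701587−1.242869199)/0.027927 = 2.357303
  θ̈ = (θ̇'−θ̇)/dt = (-1.833965425−-1.757296287)/0.027927 = -2.745341
  sinθ=-0.098691, cosθ=0.995118
  F = (M+m)·ẍ + m·l·cosθ·θ̈ − m·l·sinθ·θ̇² = 4.181607 + -1.096718 − -0.122346 = 3.207235
step 1→2:
  ẍ = (ẋ'−ẋ)/dt = (1.285974806−1.308701587)/0.027927 = -0.813792
  θ̈ = (θ̇'−θ̇)/dt = (-1.848794605−-1.833965425)/0.027927 = -0.530998
  sinθ=-0.147389, cosθ=0.989079
  F = (M+m)·ẍ + m·l·cosθ·θ̈ − m·l·sinθ·θ̇² = -1.443582 + -0.210837 − -0.199008 = -1.455412
step 2→3:
  ẍ = (ẋ'−ẋ)/dt = (1.488076897−1.285974806)/0.027927 = 7.236799
  θ̈ = (θ̇'−θ̇)/dt = (-2.057810161−-1.848794605)/0.027927 = -7.484354
  sinθ=-0.197831, cosθ=0.980236
  F = (M+m)·ẍ + m·l·cosθ·θ̈ − m·l·sinθ·θ̇² = 12.837322 + -2.945161 − -0.271454 = 10.163614
step 3→4:
  ẍ = (ẋ'−ẋ)/dt = (1.668309403−1.488076897)/0.027927 = 6.453701
  θ̈ = (θ̇'−θ̇)/dt = (-2.258768711−-2.057810161)/0.027927 = -7.195852
  sinθ=-0.248156, cosθ=0.968720
  F = (M+m)·ẍ + m·l·cosθ·θ̈ − m·l·sinθ·θ̇² = 11.448188 + -2.798367 − -0.421851 = 9.071672
step 4→5:
  ẍ = (ẋ'−ẋ)/dt = (1.561078211−1.668309403)/0.027927 = -3.839696
  θ̈ = (θ̇'−θ̇)/dt = (-2.242978799−-2.258768711)/0.027927 = 0.565400
  sinθ=-0.303386, cosθ=0.952868
  F = (M+m)·ẍ + m·l·cosθ·θ̈ − m·l·sinθ·θ̇² = -6.811218 + 0.216278 − -0.621389 = -5.973551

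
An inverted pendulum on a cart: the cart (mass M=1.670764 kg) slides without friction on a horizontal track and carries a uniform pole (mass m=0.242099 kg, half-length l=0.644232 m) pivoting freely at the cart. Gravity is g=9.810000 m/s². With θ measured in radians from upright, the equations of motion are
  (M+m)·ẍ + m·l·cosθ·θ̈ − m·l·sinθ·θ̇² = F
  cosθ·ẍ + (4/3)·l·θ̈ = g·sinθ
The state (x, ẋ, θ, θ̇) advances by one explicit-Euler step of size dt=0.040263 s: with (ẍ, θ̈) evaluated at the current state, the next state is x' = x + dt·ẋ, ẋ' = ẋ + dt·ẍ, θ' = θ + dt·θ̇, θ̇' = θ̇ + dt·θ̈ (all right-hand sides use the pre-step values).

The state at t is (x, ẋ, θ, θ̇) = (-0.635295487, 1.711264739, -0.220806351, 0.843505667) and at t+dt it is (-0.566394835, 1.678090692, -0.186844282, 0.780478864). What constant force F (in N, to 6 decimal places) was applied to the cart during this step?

ẍ = (ẋ'−ẋ)/dt = (1.678090692−1.711264739)/0.040263 = -0.823934
θ̈ = (θ̇'−θ̇)/dt = (0.780478864−0.843505667)/0.040263 = -1.565378
sinθ=-0.219016, cosθ=0.975721
F = (M+m)·ẍ + m·l·cosθ·θ̈ − m·l·sinθ·θ̇² = -1.576073 + -0.238221 − -0.024305 = -1.789989

F = -1.789989 N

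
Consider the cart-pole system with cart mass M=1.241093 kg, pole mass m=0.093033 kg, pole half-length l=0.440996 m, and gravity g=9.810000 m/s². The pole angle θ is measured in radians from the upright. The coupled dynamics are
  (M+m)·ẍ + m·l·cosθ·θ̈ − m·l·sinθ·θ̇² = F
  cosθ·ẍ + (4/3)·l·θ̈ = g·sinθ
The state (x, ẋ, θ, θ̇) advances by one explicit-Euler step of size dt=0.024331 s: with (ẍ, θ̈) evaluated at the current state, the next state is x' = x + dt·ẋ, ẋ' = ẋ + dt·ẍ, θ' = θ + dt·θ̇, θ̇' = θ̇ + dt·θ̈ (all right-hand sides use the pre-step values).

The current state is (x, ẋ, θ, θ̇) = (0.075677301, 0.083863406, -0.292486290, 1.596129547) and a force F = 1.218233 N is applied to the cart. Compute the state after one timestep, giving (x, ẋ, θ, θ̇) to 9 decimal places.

(0.077717782, 0.110242628, -0.253650862, 1.436127314)

sinθ=-0.288333811, cosθ=0.957529954
temp = (F + m·l·θ̇²·sinθ)/(M+m) = (1.218233 + -0.030137243)/1.334126 = 0.890542390
θ̈ = (g·sinθ − cosθ·temp)/(l·(4/3 − m·cos²θ/(M+m))) = -6.576064809
ẍ = temp − m·l·θ̈·cosθ/(M+m) = 1.084181591
Euler: x'=0.075677301+0.024331·0.083863406=0.077717782, ẋ'=0.083863406+0.024331·1.084181591=0.110242628
       θ'=-0.292486290+0.024331·1.596129547=-0.253650862, θ̇'=1.596129547+0.024331·-6.576064809=1.436127314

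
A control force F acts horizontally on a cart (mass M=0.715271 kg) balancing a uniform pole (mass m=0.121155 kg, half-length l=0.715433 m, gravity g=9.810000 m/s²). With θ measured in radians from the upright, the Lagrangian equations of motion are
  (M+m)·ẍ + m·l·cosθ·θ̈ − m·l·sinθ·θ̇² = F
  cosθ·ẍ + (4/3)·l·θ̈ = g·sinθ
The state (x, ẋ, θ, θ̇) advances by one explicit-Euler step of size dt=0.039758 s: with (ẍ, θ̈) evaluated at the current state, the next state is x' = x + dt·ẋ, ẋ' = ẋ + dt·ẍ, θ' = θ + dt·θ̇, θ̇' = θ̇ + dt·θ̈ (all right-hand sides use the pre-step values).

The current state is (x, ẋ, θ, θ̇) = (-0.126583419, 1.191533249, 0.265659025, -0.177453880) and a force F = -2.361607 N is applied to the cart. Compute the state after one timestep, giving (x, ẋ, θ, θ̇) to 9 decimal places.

sinθ=0.262545231, cosθ=0.964919687
temp = (F + m·l·θ̇²·sinθ)/(M+m) = (-2.361607 + 0.000716614)/0.836426 = -2.822593255
θ̈ = (g·sinθ − cosθ·temp)/(l·(4/3 − m·cos²θ/(M+m))) = 6.180304635
ẍ = temp − m·l·θ̈·cosθ/(M+m) = -3.440586653
Euler: x'=-0.126583419+0.039758·1.191533249=-0.079210440, ẋ'=1.191533249+0.039758·-3.440586653=1.054742405
       θ'=0.265659025+0.039758·-0.177453880=0.258603814, θ̇'=-0.177453880+0.039758·6.180304635=0.068262672

(-0.079210440, 1.054742405, 0.258603814, 0.068262672)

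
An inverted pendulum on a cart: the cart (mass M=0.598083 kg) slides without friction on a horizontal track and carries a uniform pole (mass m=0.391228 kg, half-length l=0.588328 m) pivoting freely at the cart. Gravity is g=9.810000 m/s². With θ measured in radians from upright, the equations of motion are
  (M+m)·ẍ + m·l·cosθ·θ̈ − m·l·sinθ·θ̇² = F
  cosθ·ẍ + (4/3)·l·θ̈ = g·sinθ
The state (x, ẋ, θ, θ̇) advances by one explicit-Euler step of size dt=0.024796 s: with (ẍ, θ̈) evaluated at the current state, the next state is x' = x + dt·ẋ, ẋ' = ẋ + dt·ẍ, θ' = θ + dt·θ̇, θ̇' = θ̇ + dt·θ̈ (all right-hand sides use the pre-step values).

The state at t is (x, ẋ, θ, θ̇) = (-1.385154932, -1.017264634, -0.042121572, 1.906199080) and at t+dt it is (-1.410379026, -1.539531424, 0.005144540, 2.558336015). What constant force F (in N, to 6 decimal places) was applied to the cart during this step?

F = -14.754055 N

ẍ = (ẋ'−ẋ)/dt = (-1.539531424−-1.017264634)/0.024796 = -21.062542
θ̈ = (θ̇'−θ̇)/dt = (2.558336015−1.906199080)/0.024796 = 26.300086
sinθ=-0.042109, cosθ=0.999113
F = (M+m)·ẍ + m·l·cosθ·θ̈ − m·l·sinθ·θ̇² = -20.837404 + 6.048132 − -0.035218 = -14.754055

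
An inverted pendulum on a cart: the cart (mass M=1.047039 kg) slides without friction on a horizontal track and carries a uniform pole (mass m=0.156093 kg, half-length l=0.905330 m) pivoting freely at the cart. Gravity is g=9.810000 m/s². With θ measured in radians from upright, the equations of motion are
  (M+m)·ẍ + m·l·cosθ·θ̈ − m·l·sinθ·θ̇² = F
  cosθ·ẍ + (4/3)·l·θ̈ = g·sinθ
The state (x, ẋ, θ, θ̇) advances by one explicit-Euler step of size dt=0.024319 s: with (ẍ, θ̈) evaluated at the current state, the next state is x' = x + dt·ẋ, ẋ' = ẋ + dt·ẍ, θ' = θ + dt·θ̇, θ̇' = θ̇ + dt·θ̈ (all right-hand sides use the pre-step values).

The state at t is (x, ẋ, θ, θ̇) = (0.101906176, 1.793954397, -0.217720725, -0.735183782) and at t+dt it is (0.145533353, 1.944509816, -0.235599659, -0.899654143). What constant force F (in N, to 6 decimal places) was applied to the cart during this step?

ẍ = (ẋ'−ẋ)/dt = (1.944509816−1.793954397)/0.024319 = 6.190856
θ̈ = (θ̇'−θ̇)/dt = (-0.899654143−-0.735183782)/0.024319 = -6.763040
sinθ=-0.216005, cosθ=0.976392
F = (M+m)·ẍ + m·l·cosθ·θ̈ − m·l·sinθ·θ̇² = 7.448417 + -0.933161 − -0.016499 = 6.531754

F = 6.531754 N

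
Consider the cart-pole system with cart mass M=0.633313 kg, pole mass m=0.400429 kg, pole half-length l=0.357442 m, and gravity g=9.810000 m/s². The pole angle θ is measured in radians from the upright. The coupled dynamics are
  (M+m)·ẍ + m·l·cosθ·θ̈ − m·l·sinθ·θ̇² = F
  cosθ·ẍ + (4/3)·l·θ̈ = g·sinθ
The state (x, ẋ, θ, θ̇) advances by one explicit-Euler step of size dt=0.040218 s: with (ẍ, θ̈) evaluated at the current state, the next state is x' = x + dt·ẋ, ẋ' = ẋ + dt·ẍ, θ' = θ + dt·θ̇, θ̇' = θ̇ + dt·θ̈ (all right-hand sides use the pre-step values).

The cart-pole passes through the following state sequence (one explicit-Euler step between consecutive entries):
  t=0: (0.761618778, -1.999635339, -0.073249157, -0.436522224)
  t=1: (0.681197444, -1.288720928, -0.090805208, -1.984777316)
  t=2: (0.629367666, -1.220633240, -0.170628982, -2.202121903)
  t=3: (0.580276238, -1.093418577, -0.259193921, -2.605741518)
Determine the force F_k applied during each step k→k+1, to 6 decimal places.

step 0→1:
  ẍ = (ẋ'−ẋ)/dt = (-1.288720928−-1.999635339)/0.040218 = 17.676523
  θ̈ = (θ̇'−θ̇)/dt = (-1.984777316−-0.436522224)/0.040218 = -38.496571
  sinθ=-0.073184, cosθ=0.997318
  F = (M+m)·ẍ + m·l·cosθ·θ̈ − m·l·sinθ·θ̇² = 18.272964 + -5.495244 − -0.001996 = 12.779716
step 1→2:
  ẍ = (ẋ'−ẋ)/dt = (-1.220633240−-1.288720928)/0.040218 = 1.692966
  θ̈ = (θ̇'−θ̇)/dt = (-2.202121903−-1.984777316)/0.040218 = -5.404162
  sinθ=-0.090680, cosθ=0.995880
  F = (M+m)·ẍ + m·l·cosθ·θ̈ − m·l·sinθ·θ̇² = 1.750090 + -0.770312 − -0.051129 = 1.030907
step 2→3:
  ẍ = (ẋ'−ẋ)/dt = (-1.093418577−-1.220633240)/0.040218 = 3.163128
  θ̈ = (θ̇'−θ̇)/dt = (-2.605741518−-2.202121903)/0.040218 = -10.035795
  sinθ=-0.169802, cosθ=0.985478
  F = (M+m)·ẍ + m·l·cosθ·θ̈ − m·l·sinθ·θ̇² = 3.269858 + -1.415565 − -0.117857 = 1.972150

F_0 = 12.779716 N
F_1 = 1.030907 N
F_2 = 1.972150 N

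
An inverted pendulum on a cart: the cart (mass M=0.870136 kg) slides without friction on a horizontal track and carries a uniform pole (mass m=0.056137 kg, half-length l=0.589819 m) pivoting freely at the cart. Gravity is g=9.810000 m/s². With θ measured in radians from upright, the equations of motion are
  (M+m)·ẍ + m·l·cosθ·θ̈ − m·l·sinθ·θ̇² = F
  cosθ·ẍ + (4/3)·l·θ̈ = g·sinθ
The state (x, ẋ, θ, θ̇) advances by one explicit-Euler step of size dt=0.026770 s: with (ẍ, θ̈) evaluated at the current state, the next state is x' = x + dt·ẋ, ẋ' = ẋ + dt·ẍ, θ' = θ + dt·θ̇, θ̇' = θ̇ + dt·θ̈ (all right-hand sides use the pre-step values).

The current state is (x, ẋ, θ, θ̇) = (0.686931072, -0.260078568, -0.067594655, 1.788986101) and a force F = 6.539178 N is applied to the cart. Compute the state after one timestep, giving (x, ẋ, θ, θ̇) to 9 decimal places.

(0.679968769, -0.061509174, -0.019703497, 1.514511602)

sinθ=-0.067543193, cosθ=0.997716351
temp = (F + m·l·θ̇²·sinθ)/(M+m) = (6.539178 + -0.007157535)/0.926273 = 7.051938754
θ̈ = (g·sinθ − cosθ·temp)/(l·(4/3 − m·cos²θ/(M+m))) = -10.253063077
ẍ = temp − m·l·θ̈·cosθ/(M+m) = 7.417609040
Euler: x'=0.686931072+0.026770·-0.260078568=0.679968769, ẋ'=-0.260078568+0.026770·7.417609040=-0.061509174
       θ'=-0.067594655+0.026770·1.788986101=-0.019703497, θ̇'=1.788986101+0.026770·-10.253063077=1.514511602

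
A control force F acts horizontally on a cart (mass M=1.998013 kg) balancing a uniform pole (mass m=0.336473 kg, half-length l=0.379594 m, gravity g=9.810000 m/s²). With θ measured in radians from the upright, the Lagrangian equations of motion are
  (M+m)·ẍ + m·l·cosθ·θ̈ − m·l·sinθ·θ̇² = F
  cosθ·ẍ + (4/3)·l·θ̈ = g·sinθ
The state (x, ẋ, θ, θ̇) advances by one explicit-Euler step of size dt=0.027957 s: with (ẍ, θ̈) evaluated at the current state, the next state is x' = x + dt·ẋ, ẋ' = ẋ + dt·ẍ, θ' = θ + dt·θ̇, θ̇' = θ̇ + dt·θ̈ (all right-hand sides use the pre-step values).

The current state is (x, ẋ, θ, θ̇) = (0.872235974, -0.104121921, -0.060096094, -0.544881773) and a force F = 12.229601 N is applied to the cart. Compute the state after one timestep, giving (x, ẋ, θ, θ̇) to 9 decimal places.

(0.869325037, 0.061975846, -0.075329354, -0.905009662)

sinθ=-0.060059927, cosθ=0.998194773
temp = (F + m·l·θ̇²·sinθ)/(M+m) = (12.229601 + -0.002277503)/2.334486 = 5.237694078
θ̈ = (g·sinθ − cosθ·temp)/(l·(4/3 − m·cos²θ/(M+m))) = -12.881492631
ẍ = temp − m·l·θ̈·cosθ/(M+m) = 5.941187056
Euler: x'=0.872235974+0.027957·-0.104121921=0.869325037, ẋ'=-0.104121921+0.027957·5.941187056=0.061975846
       θ'=-0.060096094+0.027957·-0.544881773=-0.075329354, θ̇'=-0.544881773+0.027957·-12.881492631=-0.905009662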